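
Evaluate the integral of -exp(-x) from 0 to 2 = -1 + exp(-2)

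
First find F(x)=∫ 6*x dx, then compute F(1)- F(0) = 3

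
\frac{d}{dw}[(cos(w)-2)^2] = 4*sin(w) - sin(2*w)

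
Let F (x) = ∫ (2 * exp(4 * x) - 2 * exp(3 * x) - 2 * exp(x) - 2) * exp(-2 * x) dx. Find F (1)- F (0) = -1 + (-1 - exp(-1) + E)^2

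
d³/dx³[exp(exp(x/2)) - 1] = exp(x/2 + exp(x/2))/8 + 3*exp(x + exp(x/2))/8 + exp(3*x/2 + exp(x/2))/8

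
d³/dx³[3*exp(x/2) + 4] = 3*exp(x/2)/8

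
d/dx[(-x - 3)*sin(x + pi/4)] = -x*cos(x + pi/4) - sin(x + pi/4) - 3*cos(x + pi/4)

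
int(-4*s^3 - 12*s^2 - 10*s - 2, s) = -s^4 - 4*s^3 - 5*s^2 - 2*s + C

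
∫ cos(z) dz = sin(z) + C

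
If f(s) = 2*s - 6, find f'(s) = 2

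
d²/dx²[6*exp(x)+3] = 6*exp(x)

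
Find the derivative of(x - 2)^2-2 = 2*x - 4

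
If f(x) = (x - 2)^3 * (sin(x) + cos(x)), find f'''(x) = x^3*sin(x) - x^3*cos(x) - 15*x^2*sin(x) - 3*x^2*cos(x) + 30*x*sin(x) + 42*x*cos(x) - 2*sin(x) - 58*cos(x)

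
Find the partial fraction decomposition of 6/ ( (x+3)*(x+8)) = -6/(5*(x + 8)) + 6/(5*(x + 3))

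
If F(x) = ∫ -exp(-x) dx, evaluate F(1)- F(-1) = -E + exp(-1)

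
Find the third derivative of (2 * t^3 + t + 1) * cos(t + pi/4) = 2*t^3*sin(t + pi/4) - 18*t^2*cos(t + pi/4) - 35*t*sin(t + pi/4) + sin(t + pi/4) + 9*cos(t + pi/4)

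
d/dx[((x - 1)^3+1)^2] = 6*x^5 - 30*x^4 + 60*x^3 - 54*x^2 + 18*x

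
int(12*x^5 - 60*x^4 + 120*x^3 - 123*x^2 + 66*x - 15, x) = 2*x^6 - 12*x^5 + 30*x^4 - 41*x^3 + 33*x^2 - 15*x + C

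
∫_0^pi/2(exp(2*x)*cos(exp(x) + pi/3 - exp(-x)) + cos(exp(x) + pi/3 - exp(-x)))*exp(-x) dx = -sqrt(3)/2 + sin(-exp(-pi/2) + pi/3 + exp(pi/2))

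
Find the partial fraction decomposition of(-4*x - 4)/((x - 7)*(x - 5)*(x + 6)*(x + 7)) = -1/(7*(x + 7)) + 20/(143*(x + 6)) + 1/(11*(x - 5)) - 8/(91*(x - 7))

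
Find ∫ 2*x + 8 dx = x^2 + 8*x + C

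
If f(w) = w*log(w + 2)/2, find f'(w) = (w*log(w + 2) + w + 2*log(w + 2))/(2*w + 4)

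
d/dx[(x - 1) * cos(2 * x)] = -2*x*sin(2*x) + 2*sin(2*x) + cos(2*x)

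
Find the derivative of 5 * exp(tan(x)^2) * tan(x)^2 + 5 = 10*exp(-1 + cos(x)^(-2))*sin(x)/cos(x)^5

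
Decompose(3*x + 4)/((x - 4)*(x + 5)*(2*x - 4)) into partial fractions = -11/(126*(x + 5)) - 5/(14*(x - 2)) + 4/(9*(x - 4))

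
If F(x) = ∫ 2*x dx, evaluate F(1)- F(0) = 1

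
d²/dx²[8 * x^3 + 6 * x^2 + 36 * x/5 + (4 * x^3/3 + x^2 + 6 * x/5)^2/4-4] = 40*x^4/3 + 40*x^3/3 + 63*x^2/5 + 258*x/5 + 318/25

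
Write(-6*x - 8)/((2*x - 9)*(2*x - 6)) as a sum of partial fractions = -35/(3*(2*x - 9)) + 13/(3*(x - 3))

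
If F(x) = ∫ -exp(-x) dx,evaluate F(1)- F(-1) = -E + exp(-1)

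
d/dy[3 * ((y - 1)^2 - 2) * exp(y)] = 3*y^2*exp(y) - 9*exp(y)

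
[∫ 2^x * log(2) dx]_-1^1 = 3/2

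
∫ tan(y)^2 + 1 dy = tan(y) + C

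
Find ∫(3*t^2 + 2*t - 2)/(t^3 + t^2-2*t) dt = log(t*(-t^2 - t + 2)) + C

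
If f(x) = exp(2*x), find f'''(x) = 8*exp(2*x)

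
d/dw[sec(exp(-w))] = -exp(-w)*tan(exp(-w))*sec(exp(-w))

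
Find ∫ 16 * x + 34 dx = 8*x^2 + 34*x + C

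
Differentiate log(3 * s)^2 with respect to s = (2*log(s) + 2*log(3))/s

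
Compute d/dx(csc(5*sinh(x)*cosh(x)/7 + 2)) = -5*cos(5*sinh(x)*cosh(x)/7 + 2)*cosh(2*x)/(7*sin(5*sinh(x)*cosh(x)/7 + 2)^2)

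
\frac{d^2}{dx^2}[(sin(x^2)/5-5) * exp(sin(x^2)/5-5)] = 2*(-2*x^2*sin(x^2)^3 + 20*x^2*sin(x^2)^2 + 202*x^2*sin(x^2) - 30*x^2 + 5*sin(x^2)*cos(x^2) - 100*cos(x^2))*exp(-5)*exp(sin(x^2)/5)/125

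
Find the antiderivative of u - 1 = u^2/2 - u + C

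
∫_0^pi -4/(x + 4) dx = -4*log(pi + 4) + 8*log(2)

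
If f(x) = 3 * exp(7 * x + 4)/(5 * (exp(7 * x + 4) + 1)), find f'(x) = 21*exp(7*x + 4)/(5*exp(8)*exp(14*x) + 10*exp(4)*exp(7*x) + 5)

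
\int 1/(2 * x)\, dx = log(x)/2 + C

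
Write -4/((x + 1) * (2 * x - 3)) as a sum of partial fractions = -8/(5*(2*x - 3)) + 4/(5*(x + 1))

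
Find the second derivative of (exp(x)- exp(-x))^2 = (4*exp(4*x) + 4)*exp(-2*x)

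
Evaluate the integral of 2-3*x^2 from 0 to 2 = -4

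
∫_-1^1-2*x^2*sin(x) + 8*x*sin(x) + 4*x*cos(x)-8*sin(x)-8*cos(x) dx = -16*cos(1)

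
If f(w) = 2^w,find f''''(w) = 2^w*log(2)^4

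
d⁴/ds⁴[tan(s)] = 24*tan(s)^5 + 40*tan(s)^3 + 16*tan(s)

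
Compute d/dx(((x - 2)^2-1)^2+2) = 4*x^3 - 24*x^2 + 44*x - 24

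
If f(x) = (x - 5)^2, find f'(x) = 2*x - 10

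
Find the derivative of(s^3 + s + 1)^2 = 6*s^5 + 8*s^3 + 6*s^2 + 2*s + 2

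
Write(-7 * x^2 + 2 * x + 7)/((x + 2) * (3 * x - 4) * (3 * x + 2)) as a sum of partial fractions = -23/(72*(3*x + 2)) - 5/(36*(3*x - 4)) - 5/(8*(x + 2))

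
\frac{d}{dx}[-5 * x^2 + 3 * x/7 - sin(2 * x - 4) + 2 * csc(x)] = -10*x - 2*cos(2*x - 4) - 2*cot(x)*csc(x) + 3/7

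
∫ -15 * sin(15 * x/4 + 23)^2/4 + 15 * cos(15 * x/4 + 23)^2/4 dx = sin(15*x/2 + 46)/2 + C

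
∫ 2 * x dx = x^2 + C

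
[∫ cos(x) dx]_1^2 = -sin(1) + sin(2)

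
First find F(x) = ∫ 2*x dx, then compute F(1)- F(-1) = 0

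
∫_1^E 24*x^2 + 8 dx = -16 + 8*E + 8*exp(3)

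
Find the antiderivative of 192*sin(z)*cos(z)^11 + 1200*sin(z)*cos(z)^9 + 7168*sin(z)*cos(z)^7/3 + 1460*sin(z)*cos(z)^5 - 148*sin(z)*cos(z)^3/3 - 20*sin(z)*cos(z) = (-48*cos(z)^10 - 360*cos(z)^8 - 896*cos(z)^6 - 730*cos(z)^4 + 37*cos(z)^2 + 30)*cos(z)^2/3 + C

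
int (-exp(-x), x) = exp(-x) + C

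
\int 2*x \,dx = x^2 + C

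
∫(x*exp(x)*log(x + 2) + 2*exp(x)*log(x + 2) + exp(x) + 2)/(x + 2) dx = (exp(x) + 2)*log(x + 2) + C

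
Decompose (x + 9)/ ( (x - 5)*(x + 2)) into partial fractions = -1/(x + 2) + 2/(x - 5)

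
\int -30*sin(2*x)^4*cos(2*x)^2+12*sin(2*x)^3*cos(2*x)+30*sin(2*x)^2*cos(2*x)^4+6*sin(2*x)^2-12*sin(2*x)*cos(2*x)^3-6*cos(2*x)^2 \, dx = 5*sin(2*x)^3*cos(2*x)^3 - 3*sin(2*x)^2*cos(2*x)^2 - 3*sin(4*x)/2 + C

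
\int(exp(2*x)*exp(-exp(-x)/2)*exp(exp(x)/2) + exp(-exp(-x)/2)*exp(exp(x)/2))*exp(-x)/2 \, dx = exp(sinh(x)) + C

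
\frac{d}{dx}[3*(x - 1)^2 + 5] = 6*x - 6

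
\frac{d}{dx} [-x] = -1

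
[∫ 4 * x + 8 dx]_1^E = -18 + 2*(2 + E)^2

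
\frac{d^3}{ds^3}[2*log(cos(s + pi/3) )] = -4*sin(s + pi/3)/cos(s + pi/3)^3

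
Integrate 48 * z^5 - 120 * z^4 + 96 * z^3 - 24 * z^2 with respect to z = 8*z^6 - 24*z^5 + 24*z^4 - 8*z^3 + C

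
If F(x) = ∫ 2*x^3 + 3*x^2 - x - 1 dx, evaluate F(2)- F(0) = 12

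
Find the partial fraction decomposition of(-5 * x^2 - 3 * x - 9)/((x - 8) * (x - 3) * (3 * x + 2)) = -83/(286*(3*x + 2)) + 63/(55*(x - 3)) - 353/(130*(x - 8))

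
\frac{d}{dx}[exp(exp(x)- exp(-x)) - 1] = (exp(exp(x) - exp(-x)) + exp(2*x + exp(x) - exp(-x)))*exp(-x)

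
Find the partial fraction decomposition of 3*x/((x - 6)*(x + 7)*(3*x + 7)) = 9/(50*(3*x + 7)) - 3/(26*(x + 7)) + 18/(325*(x - 6))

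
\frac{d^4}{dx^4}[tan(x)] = 24*tan(x)^5 + 40*tan(x)^3 + 16*tan(x)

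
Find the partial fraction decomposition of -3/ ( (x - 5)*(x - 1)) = 3/(4*(x - 1)) - 3/(4*(x - 5))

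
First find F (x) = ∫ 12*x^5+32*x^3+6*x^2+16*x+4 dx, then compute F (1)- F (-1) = 12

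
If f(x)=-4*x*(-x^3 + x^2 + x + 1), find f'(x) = 16*x^3 - 12*x^2 - 8*x - 4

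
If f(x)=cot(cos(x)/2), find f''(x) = (sin(x)^2*cos(cos(x)/2)/sin(cos(x)/2) + cos(x))/(2*sin(cos(x)/2)^2)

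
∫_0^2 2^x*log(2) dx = 3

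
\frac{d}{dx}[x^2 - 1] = 2*x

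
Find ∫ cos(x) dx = sin(x) + C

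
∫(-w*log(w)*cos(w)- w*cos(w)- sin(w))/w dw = (-log(w) - 1)*sin(w) + C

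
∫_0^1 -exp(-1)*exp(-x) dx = -exp(-1) + exp(-2)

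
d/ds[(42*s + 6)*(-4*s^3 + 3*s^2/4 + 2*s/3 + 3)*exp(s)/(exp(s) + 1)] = (-336*s^4*exp(s) - 1344*s^3*exp(2*s) - 1329*s^3*exp(s) + 45*s^2*exp(2*s) + 110*s^2*exp(s) + 130*s*exp(2*s) + 390*s*exp(s) + 260*exp(2*s) + 296*exp(s))/(2*exp(2*s) + 4*exp(s) + 2)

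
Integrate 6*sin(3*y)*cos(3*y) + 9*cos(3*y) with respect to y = (sin(3*y) + 3)*sin(3*y) + C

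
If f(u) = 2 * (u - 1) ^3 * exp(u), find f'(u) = 2*u^3*exp(u) - 6*u*exp(u) + 4*exp(u)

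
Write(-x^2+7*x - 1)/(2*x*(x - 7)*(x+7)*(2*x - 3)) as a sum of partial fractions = -29/(561*(2*x - 3)) + 99/(3332*(x + 7)) - 1/(2156*(x - 7)) - 1/(294*x)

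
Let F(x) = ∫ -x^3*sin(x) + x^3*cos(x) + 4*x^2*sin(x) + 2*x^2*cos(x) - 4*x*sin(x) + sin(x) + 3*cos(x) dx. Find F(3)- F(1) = 25*cos(3) - 3*sin(1) - 3*cos(1) + 25*sin(3)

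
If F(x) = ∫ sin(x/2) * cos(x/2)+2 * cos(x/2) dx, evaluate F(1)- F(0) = -4 + (sin(1/2) + 2)^2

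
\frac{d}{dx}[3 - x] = -1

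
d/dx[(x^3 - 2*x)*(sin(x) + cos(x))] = sqrt(2)*(x^3*cos(x + pi/4) + 3*x^2*sin(x + pi/4) - 2*x*cos(x + pi/4) - 2*sin(x + pi/4))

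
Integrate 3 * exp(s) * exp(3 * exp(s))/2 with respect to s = exp(3*exp(s))/2 + C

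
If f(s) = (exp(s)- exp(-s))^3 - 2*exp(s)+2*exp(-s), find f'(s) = (3*exp(6*s) - 5*exp(4*s) - 5*exp(2*s) + 3)*exp(-3*s)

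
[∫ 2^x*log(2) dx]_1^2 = 2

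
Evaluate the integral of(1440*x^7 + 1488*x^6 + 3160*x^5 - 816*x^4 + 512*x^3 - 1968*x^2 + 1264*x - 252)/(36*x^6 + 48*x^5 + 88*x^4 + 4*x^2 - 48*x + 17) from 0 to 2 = -log(17) + log(5185) + 56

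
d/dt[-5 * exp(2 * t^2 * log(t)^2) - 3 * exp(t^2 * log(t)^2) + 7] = -20*t*exp(2*t^2*log(t)^2)*log(t)^2 - 20*t*exp(2*t^2*log(t)^2)*log(t) - 6*t*exp(t^2*log(t)^2)*log(t)^2 - 6*t*exp(t^2*log(t)^2)*log(t)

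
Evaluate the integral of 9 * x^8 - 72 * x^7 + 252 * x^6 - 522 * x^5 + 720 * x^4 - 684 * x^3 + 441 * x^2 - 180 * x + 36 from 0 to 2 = 8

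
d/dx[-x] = -1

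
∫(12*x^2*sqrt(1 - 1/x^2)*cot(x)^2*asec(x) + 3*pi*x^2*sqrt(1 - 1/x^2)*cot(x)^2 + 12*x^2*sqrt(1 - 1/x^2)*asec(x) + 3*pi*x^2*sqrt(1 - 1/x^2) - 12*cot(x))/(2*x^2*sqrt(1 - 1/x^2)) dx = (-6*asec(x) - 3*pi/2)*cot(x) + C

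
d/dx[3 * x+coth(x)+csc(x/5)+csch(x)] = -cot(x/5)*csc(x/5)/5 + 3 - cosh(x)/sinh(x)^2 - 1/sinh(x)^2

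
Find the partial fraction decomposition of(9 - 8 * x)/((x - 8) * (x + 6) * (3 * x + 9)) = 19/(42*(x + 6)) - 1/(3*(x + 3)) - 5/(42*(x - 8))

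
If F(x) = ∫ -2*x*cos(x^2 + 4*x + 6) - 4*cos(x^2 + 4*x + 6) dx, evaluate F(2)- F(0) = sin(6) - sin(18)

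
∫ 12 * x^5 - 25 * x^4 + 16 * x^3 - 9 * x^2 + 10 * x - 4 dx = 2*x^6 - 5*x^5 + 4*x^4 - 3*x^3 + 5*x^2 - 4*x + C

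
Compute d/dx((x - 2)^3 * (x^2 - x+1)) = 5*x^4 - 28*x^3 + 57*x^2 - 52*x + 20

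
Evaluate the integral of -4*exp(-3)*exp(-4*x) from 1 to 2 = -exp(-7) + exp(-11)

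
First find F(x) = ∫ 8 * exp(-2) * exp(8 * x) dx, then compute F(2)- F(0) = -exp(-2) + exp(14)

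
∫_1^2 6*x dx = 9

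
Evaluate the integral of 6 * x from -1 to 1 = 0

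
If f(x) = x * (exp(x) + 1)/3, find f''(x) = x*exp(x)/3 + 2*exp(x)/3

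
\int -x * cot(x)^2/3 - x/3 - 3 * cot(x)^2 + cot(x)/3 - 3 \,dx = (x/3 + 3)*cot(x) + C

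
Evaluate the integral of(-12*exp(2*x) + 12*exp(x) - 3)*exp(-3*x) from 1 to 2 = (-2 + exp(-2))^3 - (-2 + exp(-1))^3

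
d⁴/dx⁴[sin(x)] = sin(x)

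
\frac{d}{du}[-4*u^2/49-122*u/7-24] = -8*u/49 - 122/7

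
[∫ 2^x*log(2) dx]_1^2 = 2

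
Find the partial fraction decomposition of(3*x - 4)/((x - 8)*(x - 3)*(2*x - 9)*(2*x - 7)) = 13/(9*(2*x - 7)) - 19/(21*(2*x - 9)) - 1/(3*(x - 3)) + 4/(63*(x - 8))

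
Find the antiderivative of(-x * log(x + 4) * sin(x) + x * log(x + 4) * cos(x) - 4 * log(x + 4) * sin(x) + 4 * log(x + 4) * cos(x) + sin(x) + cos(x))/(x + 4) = sqrt(2)*log(x + 4)*sin(x + pi/4) + C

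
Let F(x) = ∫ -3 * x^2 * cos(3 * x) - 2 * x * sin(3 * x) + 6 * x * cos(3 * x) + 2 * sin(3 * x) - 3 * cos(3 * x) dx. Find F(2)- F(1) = -sin(6)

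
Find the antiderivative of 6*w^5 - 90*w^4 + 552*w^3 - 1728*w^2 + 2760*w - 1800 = w^6 - 18*w^5 + 138*w^4 - 576*w^3 + 1380*w^2 - 1800*w + C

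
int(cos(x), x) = sin(x) + C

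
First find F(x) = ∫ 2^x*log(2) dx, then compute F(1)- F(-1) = 3/2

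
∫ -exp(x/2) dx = -2*exp(x/2) + C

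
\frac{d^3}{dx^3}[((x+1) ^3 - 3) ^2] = 120*x^3 + 360*x^2 + 360*x + 84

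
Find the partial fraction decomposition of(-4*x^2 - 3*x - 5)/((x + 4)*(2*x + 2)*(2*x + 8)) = -5/(6*(x + 4)) + 19/(4*(x + 4)^2) - 1/(6*(x + 1))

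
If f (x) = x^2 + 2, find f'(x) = 2*x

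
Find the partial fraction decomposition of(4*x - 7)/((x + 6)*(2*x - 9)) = 22/(21*(2*x - 9)) + 31/(21*(x + 6))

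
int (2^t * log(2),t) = 2^t + C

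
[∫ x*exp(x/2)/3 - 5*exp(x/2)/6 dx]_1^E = (-3 + 2*E/3)*exp(E/2) + 7*exp(1/2)/3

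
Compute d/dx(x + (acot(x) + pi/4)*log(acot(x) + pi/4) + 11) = (x^2 - log(acot(x) + pi/4))/(x^2 + 1)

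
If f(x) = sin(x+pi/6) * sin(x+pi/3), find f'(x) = cos(2*x)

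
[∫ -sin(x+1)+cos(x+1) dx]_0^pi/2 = -2*sin(1)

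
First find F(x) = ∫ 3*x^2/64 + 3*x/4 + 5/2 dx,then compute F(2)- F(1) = 239/64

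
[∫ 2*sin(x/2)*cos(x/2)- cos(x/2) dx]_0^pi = 0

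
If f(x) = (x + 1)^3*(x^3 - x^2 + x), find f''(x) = 30*x^4 + 40*x^3 + 12*x^2 + 6*x + 4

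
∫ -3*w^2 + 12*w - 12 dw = -w^3 + 6*w^2 - 12*w + C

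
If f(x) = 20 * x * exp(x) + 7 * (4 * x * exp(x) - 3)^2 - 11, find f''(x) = 448*x^2*exp(2*x) + 896*x*exp(2*x) - 148*x*exp(x) + 224*exp(2*x) - 296*exp(x)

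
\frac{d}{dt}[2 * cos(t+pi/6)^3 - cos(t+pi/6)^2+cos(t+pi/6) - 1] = -6*sin(t + pi/6)*cos(t + pi/6)^2 - sin(t + pi/6) + sin(2*t + pi/3)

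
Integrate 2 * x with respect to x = x^2 + C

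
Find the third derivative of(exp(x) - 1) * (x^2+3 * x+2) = x^2*exp(x) + 9*x*exp(x) + 17*exp(x)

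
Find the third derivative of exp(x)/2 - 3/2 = exp(x)/2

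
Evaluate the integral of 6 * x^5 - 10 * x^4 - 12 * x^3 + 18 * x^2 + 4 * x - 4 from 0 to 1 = 0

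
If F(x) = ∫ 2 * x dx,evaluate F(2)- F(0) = 4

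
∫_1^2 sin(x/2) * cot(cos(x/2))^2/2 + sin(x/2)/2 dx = -cot(cos(1/2)) + cot(cos(1))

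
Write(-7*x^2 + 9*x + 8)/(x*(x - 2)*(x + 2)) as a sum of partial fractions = -19/(4*(x + 2)) - 1/(4*(x - 2)) - 2/x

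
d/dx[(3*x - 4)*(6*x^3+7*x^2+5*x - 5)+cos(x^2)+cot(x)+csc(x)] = 72*x^3 - 9*x^2 - 2*x*sin(x^2) - 26*x - cot(x)^2 - cot(x)*csc(x) - 36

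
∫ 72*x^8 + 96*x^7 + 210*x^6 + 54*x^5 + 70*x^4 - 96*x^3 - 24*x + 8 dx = 8*x^9 + 12*x^8 + 30*x^7 + 9*x^6 + 14*x^5 - 24*x^4 - 12*x^2 + 8*x + C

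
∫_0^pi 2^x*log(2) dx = -1 + 2^pi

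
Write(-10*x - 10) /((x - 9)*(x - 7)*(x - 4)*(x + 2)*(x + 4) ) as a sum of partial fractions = 15/(1144*(x + 4)) - 5/(594*(x + 2)) - 5/(72*(x - 4)) + 40/(297*(x - 7)) - 10/(143*(x - 9))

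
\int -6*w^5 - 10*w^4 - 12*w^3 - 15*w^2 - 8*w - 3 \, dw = -w^6 - 2*w^5 - 3*w^4 - 5*w^3 - 4*w^2 - 3*w + C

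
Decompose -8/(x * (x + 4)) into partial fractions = 2/(x + 4) - 2/x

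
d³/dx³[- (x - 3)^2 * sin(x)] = x^2*cos(x) + 6*x*sin(x) - 6*x*cos(x) - 18*sin(x) + 3*cos(x)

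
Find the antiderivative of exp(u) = exp(u) + C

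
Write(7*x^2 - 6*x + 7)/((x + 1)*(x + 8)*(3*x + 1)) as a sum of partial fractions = 44/(23*(3*x + 1)) + 503/(161*(x + 8)) - 10/(7*(x + 1))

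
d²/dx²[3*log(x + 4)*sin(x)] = 3*(-x^2*log(x + 4)*sin(x) - 8*x*log(x + 4)*sin(x) + 2*x*cos(x) - 16*log(x + 4)*sin(x) - sin(x) + 8*cos(x))/(x^2 + 8*x + 16)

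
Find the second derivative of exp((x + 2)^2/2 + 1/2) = x^2*exp(x^2/2 + 2*x + 5/2) + 4*x*exp(x^2/2 + 2*x + 5/2) + 5*exp(x^2/2 + 2*x + 5/2)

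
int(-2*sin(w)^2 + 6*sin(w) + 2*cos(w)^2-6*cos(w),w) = (sqrt(2)*sin(w + pi/4) - 3)^2 + C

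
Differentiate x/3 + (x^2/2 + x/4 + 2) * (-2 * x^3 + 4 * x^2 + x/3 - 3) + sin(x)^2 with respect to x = -5*x^4 + 6*x^3 - 17*x^2/2 + 79*x/6 + sin(2*x) + 1/4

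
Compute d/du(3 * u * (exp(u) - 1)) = 3*u*exp(u) + 3*exp(u) - 3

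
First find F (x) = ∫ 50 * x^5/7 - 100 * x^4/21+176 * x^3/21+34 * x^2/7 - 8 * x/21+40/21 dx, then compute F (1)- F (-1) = 36/7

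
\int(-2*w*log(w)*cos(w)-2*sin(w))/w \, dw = -2*log(w)*sin(w) + C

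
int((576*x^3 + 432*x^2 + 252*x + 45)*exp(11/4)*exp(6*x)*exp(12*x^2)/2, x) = (48*x^2 + 24*x + 11)*exp(12*x^2 + 6*x + 11/4)/4 + C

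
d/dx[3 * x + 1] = 3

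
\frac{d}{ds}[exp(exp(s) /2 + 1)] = exp(s + exp(s)/2 + 1)/2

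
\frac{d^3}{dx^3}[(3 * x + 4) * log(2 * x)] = (8 - 3*x)/x^3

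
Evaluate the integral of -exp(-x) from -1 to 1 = -E + exp(-1)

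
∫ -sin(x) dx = cos(x) + C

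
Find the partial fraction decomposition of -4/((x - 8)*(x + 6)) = 2/(7*(x + 6)) - 2/(7*(x - 8))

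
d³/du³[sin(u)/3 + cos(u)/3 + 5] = sin(u)/3 - cos(u)/3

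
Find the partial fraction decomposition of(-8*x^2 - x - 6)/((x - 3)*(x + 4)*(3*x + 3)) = -130/(63*(x + 4)) + 13/(36*(x + 1)) - 27/(28*(x - 3))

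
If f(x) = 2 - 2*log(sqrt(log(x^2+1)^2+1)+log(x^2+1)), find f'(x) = (-4*x*sqrt(log(x^2 + 1)^2 + 1) - 4*x*log(x^2 + 1))/(x^2*sqrt(log(x^2 + 1)^2 + 1)*log(x^2 + 1) + x^2*log(x^2 + 1)^2 + x^2 + sqrt(log(x^2 + 1)^2 + 1)*log(x^2 + 1) + log(x^2 + 1)^2 + 1)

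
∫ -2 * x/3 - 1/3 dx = -x^2/3 - x/3 + C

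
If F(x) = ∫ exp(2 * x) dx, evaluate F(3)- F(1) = -E*(E - exp(-1))/2 + (-exp(-3) + exp(3))*exp(3)/2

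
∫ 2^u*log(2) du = 2^u + C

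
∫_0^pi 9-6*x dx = -3*pi^2 + 9*pi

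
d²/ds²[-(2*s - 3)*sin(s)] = 2*s*sin(s) - 3*sin(s) - 4*cos(s)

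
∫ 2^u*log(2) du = 2^u + C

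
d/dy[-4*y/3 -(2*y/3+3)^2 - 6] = -8*y/9 - 16/3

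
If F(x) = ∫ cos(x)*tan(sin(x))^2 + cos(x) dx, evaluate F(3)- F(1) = -tan(sin(1)) + tan(sin(3))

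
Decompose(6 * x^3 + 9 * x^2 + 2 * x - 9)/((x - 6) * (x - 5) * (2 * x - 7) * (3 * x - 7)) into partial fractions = -408/(77*(3*x - 7)) + 2924/(105*(2*x - 7)) - 122/(3*(x - 5)) + 1623/(55*(x - 6))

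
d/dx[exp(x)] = exp(x)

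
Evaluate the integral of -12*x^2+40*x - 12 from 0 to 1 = 4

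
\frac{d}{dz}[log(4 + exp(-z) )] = -1/(4*exp(z) + 1)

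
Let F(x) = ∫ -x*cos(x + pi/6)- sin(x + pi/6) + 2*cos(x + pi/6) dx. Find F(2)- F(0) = -1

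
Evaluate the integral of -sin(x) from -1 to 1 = 0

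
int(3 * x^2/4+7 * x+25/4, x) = x^3/4 + 7*x^2/2 + 25*x/4 + C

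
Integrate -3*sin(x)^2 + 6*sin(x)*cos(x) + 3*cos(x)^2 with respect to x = 3*(sin(x) + cos(x))*sin(x) + C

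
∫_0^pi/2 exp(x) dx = -1 + exp(pi/2)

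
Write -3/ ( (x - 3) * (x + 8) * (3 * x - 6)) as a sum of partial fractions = -1/(110*(x + 8)) + 1/(10*(x - 2)) - 1/(11*(x - 3))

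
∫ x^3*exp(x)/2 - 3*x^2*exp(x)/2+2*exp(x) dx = (x - 2)^3*exp(x)/2 + C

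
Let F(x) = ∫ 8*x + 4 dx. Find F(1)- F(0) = 8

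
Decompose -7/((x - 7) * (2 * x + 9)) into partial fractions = 14/(23*(2*x + 9)) - 7/(23*(x - 7))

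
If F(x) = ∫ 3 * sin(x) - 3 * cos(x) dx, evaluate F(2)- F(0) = -3*sin(2) - 3*cos(2) + 3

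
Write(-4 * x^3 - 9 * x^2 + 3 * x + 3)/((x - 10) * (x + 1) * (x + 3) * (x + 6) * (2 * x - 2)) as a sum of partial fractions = 5/(32*(x + 6)) - 7/(208*(x + 3)) - 1/(88*(x + 1)) + 1/(144*(x - 1)) - 4867/(41184*(x - 10))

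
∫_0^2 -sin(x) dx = -1 + cos(2)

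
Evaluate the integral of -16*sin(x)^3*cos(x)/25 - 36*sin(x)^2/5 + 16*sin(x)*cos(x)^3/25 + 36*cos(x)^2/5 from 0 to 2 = 2*(sin(4) + 45)*sin(4)/25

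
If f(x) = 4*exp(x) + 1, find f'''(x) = 4*exp(x)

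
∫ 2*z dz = z^2 + C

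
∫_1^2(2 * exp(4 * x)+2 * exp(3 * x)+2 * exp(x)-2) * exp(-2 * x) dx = -(-exp(-1) + 1 + E)^2 + (-exp(-2) + 1 + exp(2))^2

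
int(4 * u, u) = 2*u^2 + C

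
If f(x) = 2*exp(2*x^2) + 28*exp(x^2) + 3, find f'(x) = 8*x*exp(2*x^2) + 56*x*exp(x^2)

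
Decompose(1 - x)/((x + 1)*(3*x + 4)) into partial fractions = -7/(3*x + 4) + 2/(x + 1)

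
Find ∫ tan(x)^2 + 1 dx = tan(x) + C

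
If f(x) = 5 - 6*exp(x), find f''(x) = -6*exp(x)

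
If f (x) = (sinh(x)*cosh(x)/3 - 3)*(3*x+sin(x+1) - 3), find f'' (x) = 2*x*sinh(2*x) + sin(x + 1)*sinh(2*x)/2 + 3*sin(x + 1) + 2*cos(x + 1)*cosh(2*x)/3 - 2*sinh(2*x) + 2*cosh(2*x)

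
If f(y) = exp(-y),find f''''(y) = exp(-y)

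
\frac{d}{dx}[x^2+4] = 2*x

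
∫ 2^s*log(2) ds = 2^s + C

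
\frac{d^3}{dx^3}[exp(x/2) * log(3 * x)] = (x^3*exp(x/2)*log(x) + x^3*exp(x/2)*log(3) + 6*x^2*exp(x/2) - 12*x*exp(x/2) + 16*exp(x/2))/(8*x^3)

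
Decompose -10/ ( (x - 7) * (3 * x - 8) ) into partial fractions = 30/(13*(3*x - 8)) - 10/(13*(x - 7))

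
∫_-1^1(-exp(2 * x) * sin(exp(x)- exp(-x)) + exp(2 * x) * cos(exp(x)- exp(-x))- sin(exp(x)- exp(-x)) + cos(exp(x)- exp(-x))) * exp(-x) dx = 2*sin(E - exp(-1))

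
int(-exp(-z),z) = exp(-z) + C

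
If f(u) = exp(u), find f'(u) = exp(u)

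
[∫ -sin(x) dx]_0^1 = -1 + cos(1)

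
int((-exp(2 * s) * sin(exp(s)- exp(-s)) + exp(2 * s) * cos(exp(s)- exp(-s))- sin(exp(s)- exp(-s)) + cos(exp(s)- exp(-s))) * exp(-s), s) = sqrt(2)*sin(2*sinh(s) + pi/4) + C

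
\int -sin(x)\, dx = cos(x) + C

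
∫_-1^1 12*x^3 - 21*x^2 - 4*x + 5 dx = -4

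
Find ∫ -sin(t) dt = cos(t) + C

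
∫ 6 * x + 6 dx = 3*x^2 + 6*x + C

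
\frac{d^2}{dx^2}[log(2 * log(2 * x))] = (-log(x) - 1 - log(2))/(x^2*log(x)^2 + 2*x^2*log(2)*log(x) + x^2*log(2)^2)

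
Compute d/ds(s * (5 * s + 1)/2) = 5*s + 1/2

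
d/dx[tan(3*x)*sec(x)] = (sin(x)*tan(3*x)/cos(x) + 3/cos(3*x)^2)/cos(x)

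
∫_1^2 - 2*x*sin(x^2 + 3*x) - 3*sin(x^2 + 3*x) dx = cos(10) - cos(4)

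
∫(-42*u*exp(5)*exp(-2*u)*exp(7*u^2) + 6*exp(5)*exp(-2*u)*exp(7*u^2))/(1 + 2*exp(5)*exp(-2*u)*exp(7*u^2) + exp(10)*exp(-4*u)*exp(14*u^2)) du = (exp(7*u^2 - 2*u + 5) + 4)/(exp(7*u^2 - 2*u + 5) + 1) + C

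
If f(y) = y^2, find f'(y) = 2*y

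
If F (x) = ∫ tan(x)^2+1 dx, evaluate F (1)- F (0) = tan(1)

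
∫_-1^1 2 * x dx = 0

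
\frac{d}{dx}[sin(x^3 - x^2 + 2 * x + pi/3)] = 3*x^2*cos(x^3 - x^2 + 2*x + pi/3) - 2*x*cos(x^3 - x^2 + 2*x + pi/3) + 2*cos(x^3 - x^2 + 2*x + pi/3)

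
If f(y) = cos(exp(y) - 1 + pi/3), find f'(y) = -exp(y)*sin(exp(y) - 1 + pi/3)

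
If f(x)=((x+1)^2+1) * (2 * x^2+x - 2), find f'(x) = 8*x^3 + 15*x^2 + 8*x - 2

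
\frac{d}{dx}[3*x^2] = 6*x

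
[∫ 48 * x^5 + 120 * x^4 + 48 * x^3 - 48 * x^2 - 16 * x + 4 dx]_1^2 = 1296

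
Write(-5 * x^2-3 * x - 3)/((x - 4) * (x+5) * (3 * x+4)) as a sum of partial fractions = 71/(176*(3*x + 4)) - 113/(99*(x + 5)) - 95/(144*(x - 4))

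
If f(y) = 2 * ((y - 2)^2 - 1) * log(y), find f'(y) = (4*y^2*log(y) + 2*y^2 - 8*y*log(y) - 8*y + 6)/y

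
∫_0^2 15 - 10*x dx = 10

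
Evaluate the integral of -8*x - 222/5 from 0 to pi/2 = -70 + 2*(7 - 5*pi/2)*(pi/5 + 5)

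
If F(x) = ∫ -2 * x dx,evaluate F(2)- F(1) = -3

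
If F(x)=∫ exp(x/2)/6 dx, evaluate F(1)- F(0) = -1/3 + exp(1/2)/3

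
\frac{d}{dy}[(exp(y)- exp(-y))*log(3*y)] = (y*exp(2*y)*log(y) + y*exp(2*y)*log(3) + y*log(y) + y*log(3) + exp(2*y) - 1)*exp(-y)/y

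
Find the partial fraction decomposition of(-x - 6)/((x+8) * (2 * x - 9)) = -21/(25*(2*x - 9)) - 2/(25*(x + 8))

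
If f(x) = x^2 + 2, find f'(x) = 2*x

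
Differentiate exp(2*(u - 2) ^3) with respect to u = 6*u^2*exp(2*u^3 - 12*u^2 + 24*u - 16) - 24*u*exp(2*u^3 - 12*u^2 + 24*u - 16) + 24*exp(2*u^3 - 12*u^2 + 24*u - 16)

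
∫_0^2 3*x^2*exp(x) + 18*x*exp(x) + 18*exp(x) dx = -6 + 42*exp(2)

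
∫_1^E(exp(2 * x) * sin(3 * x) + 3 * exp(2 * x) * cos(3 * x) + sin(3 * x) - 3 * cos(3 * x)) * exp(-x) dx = (-E + exp(-1))*sin(3) + (-exp(-E) + exp(E))*sin(3*E)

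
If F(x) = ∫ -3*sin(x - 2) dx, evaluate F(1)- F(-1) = 3*cos(1) - 3*cos(3)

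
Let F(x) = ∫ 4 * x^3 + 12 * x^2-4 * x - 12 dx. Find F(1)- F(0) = -9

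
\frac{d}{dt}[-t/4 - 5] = -1/4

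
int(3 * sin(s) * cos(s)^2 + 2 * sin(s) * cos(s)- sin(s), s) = (cos(s) + 1)*sin(s)^2 + C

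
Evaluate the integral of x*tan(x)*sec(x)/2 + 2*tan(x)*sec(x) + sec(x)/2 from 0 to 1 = -2 + 5*sec(1)/2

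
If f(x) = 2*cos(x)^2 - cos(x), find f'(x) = sin(x) - 2*sin(2*x)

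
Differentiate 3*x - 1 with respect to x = 3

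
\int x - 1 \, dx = x^2/2 - x + C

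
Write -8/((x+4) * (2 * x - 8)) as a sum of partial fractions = 1/(2*(x + 4)) - 1/(2*(x - 4))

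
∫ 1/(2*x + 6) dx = log(2*x/3 + 2)/2 + C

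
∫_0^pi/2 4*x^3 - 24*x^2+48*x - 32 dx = -16 + (-2 + pi/2)^4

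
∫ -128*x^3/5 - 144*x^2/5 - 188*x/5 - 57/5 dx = -32*x^4/5 - 48*x^3/5 - 94*x^2/5 - 57*x/5 + C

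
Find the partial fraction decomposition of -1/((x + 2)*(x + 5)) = 1/(3*(x + 5)) - 1/(3*(x + 2))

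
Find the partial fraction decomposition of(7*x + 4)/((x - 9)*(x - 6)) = -46/(3*(x - 6)) + 67/(3*(x - 9))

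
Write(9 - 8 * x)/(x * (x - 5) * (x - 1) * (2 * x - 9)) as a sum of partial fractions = 24/(7*(2*x - 9)) + 1/(28*(x - 1)) - 31/(20*(x - 5)) - 1/(5*x)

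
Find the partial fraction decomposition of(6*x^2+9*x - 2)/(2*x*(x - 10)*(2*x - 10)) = -193/(100*(x - 5)) + 86/(25*(x - 10)) - 1/(100*x)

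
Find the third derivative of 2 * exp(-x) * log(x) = (-2*x^3*log(x) + 6*x^2 + 6*x + 4)*exp(-x)/x^3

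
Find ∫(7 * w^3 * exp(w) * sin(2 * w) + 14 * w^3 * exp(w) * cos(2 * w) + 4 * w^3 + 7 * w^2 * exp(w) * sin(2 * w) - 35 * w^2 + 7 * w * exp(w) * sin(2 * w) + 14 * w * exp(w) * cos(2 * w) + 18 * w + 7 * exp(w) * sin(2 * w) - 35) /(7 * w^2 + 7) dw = 2*w^2/7 + w*exp(w)*sin(2*w) - 5*w + log(w^2 + 1) + C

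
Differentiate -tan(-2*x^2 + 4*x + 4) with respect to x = 4*x*tan(-2*x^2 + 4*x + 4)^2 + 4*x - 4*tan(-2*x^2 + 4*x + 4)^2 - 4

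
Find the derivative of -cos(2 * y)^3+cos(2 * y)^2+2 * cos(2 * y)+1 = 4*(12*sin(y)^4 - 8*sin(y)^2 - 1)*sin(y)*cos(y)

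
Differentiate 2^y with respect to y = 2^y*log(2)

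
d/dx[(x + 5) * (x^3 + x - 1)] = 4*x^3 + 15*x^2 + 2*x + 4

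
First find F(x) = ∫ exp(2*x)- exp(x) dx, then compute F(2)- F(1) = -3*exp(2)/2 + E + exp(4)/2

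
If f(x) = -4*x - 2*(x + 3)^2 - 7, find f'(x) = -4*x - 16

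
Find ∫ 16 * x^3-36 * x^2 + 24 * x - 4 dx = 4*x^4 - 12*x^3 + 12*x^2 - 4*x + C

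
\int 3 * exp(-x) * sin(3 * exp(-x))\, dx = cos(3*exp(-x)) + C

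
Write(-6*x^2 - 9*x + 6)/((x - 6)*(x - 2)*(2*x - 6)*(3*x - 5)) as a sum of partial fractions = 693/(104*(3*x - 5)) - 9/(2*(x - 2)) + 25/(8*(x - 3)) - 11/(13*(x - 6))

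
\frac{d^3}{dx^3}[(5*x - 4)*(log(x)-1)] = (-5*x - 8)/x^3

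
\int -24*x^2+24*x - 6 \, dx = -8*x^3 + 12*x^2 - 6*x + C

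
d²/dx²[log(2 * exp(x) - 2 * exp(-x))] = -4*exp(2*x)/(exp(4*x) - 2*exp(2*x) + 1)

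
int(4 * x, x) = 2*x^2 + C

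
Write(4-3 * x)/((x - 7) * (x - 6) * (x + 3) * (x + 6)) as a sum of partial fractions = -11/(234*(x + 6)) + 13/(270*(x + 3)) + 7/(54*(x - 6)) - 17/(130*(x - 7))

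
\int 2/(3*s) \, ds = 2*log(s)/3 + C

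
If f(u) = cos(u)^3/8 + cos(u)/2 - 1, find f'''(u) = (25 - 27*sin(u)^2)*sin(u)/8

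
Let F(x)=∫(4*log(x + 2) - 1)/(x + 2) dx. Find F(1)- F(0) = -log(3) - 2*log(2)^2 + log(2) + 2*log(3)^2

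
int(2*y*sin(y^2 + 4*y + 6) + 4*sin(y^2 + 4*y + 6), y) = -cos((y + 2)^2 + 2) + C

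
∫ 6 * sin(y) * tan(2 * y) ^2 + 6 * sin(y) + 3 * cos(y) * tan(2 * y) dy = 3*sin(y)*tan(2*y) + C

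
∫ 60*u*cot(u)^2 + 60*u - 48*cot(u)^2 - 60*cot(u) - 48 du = (48 - 60*u)*cot(u) + C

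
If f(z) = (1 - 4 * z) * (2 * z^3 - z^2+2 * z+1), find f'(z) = -32*z^3 + 18*z^2 - 18*z - 2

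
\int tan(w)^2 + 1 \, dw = tan(w) + C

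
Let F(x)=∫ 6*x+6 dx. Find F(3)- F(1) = 36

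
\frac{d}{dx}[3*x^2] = 6*x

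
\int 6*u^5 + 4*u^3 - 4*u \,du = u^6 + u^4 - 2*u^2 + C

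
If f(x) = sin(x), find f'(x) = cos(x)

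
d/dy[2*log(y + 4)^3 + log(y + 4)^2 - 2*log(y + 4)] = (6*log(y + 4)^2 + 2*log(y + 4) - 2)/(y + 4)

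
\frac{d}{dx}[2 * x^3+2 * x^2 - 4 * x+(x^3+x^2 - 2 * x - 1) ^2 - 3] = 6*x^5 + 10*x^4 - 12*x^3 - 12*x^2 + 8*x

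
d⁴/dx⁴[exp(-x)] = exp(-x)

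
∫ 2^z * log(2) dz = 2^z + C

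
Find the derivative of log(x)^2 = 2*log(x)/x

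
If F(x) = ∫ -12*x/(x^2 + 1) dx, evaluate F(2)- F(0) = -6*log(5)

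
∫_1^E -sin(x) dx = cos(E) - cos(1)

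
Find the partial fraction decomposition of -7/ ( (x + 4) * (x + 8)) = 7/(4*(x + 8)) - 7/(4*(x + 4))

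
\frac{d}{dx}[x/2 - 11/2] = 1/2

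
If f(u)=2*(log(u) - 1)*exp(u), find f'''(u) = (2*u^3*exp(u)*log(u) - 2*u^3*exp(u) + 6*u^2*exp(u) - 6*u*exp(u) + 4*exp(u))/u^3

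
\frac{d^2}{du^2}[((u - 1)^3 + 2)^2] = 30*u^4 - 120*u^3 + 180*u^2 - 96*u + 6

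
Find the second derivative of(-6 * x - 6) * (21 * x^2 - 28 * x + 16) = 84 - 756*x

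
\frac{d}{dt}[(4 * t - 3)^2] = 32*t - 24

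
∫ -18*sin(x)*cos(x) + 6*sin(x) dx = (3*cos(x) - 1)^2 + C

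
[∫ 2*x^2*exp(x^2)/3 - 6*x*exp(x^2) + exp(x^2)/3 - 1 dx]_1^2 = -7*exp(4)/3 - 1 + 8*E/3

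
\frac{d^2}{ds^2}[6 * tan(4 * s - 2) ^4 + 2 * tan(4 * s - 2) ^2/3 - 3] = 1920*tan(4*s - 2)^6 + 3136*tan(4*s - 2)^4 + 3712*tan(4*s - 2)^2/3 + 64/3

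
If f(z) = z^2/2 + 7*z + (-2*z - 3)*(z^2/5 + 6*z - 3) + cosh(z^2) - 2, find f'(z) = -6*z^2/5 + 2*z*sinh(z^2) - 121*z/5 - 5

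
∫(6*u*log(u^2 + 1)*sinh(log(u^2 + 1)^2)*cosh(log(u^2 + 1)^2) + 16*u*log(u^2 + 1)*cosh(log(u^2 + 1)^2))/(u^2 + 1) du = (3*sinh(log(u^2 + 1)^2) + 16)*sinh(log(u^2 + 1)^2)/4 + C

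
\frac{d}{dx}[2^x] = 2^x*log(2)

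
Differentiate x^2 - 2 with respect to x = 2*x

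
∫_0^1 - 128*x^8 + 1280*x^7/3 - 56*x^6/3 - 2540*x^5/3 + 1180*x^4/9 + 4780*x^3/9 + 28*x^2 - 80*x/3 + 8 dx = 175/3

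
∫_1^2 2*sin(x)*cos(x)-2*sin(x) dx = -2*cos(1) + 5*cos(2)/2 - cos(4)/2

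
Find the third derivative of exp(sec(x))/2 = (-1/2 - 3/(2*cos(x)) + 5/(2*cos(x)^2) + 3/cos(x)^3 + 1/(2*cos(x)^4))*exp(1/cos(x))*sin(x)/cos(x)^2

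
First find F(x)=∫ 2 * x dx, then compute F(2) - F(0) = 4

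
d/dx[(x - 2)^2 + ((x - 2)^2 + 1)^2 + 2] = 4*x^3 - 24*x^2 + 54*x - 44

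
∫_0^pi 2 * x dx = pi^2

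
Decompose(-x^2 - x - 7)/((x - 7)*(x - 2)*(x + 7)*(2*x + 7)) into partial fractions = -6/(77*(2*x + 7)) + 1/(18*(x + 7)) + 13/(495*(x - 2)) - 3/(70*(x - 7))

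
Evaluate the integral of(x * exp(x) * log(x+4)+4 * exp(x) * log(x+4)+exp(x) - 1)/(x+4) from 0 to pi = (-1 + exp(pi))*log(pi + 4)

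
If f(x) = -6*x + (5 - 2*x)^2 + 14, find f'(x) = 8*x - 26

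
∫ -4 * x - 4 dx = -2*x^2 - 4*x + C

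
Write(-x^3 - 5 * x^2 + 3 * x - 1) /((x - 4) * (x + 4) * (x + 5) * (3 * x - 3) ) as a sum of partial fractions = 8/(81*(x + 5)) - 29/(120*(x + 4)) + 2/(135*(x - 1)) - 133/(648*(x - 4))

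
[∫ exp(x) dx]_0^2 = -1 + exp(2)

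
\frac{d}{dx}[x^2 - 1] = 2*x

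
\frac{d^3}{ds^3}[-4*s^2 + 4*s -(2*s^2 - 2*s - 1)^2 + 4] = 48 - 96*s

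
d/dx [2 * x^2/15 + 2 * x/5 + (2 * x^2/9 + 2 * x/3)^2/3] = 16*x^3/243 + 8*x^2/27 + 76*x/135 + 2/5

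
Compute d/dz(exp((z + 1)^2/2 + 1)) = z*exp(z^2/2 + z + 3/2) + exp(z^2/2 + z + 3/2)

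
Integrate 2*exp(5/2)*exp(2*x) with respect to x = exp(2*x + 5/2) + C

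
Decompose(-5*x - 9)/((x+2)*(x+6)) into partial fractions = -21/(4*(x + 6)) + 1/(4*(x + 2))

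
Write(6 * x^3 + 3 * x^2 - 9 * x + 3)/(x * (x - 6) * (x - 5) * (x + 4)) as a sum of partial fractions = 33/(40*(x + 4)) - 87/(5*(x - 5)) + 451/(20*(x - 6)) + 1/(40*x)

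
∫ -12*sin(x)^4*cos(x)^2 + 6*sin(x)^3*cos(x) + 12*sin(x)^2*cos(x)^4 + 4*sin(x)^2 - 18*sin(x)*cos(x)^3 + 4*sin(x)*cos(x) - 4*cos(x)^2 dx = 4*sin(x)^3*cos(x)^3 - 2*sin(2*x) + 3*cos(x)^4 - 2*cos(x)^2 + 3*cos(4*x)/8 + C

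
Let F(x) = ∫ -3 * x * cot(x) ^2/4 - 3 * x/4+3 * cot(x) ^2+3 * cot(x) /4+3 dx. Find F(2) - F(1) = -3*cot(2)/2 + 9*cot(1)/4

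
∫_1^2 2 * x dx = 3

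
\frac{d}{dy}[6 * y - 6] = 6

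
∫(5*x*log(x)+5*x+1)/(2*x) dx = (5*x + 1)*log(x)/2 + C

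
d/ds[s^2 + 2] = 2*s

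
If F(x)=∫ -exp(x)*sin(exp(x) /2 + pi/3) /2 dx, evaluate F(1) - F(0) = cos(pi/3 + E/2) - cos(1/2 + pi/3)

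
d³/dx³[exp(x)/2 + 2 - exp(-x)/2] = (exp(2*x) + 1)*exp(-x)/2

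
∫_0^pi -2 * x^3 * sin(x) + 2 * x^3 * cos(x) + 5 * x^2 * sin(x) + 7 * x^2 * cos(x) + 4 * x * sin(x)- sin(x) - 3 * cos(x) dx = -2*pi^3 - pi^2 + 2 + 2*pi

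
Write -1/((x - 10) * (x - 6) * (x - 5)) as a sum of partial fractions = -1/(5*(x - 5)) + 1/(4*(x - 6)) - 1/(20*(x - 10))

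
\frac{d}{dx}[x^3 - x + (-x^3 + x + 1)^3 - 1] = -9*x^8 + 21*x^6 + 18*x^5 - 15*x^4 - 24*x^3 - 3*x^2 + 6*x + 2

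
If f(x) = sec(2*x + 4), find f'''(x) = 48*tan(2*x + 4)^3*sec(2*x + 4) + 40*tan(2*x + 4)*sec(2*x + 4)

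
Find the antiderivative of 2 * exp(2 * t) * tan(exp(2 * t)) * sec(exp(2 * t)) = sec(exp(2*t)) + C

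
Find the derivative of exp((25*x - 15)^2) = 1250*x*exp(625*x^2 - 750*x + 225) - 750*exp(625*x^2 - 750*x + 225)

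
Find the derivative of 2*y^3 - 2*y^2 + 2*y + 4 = 6*y^2 - 4*y + 2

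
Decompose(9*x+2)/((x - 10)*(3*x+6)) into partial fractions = 4/(9*(x + 2)) + 23/(9*(x - 10))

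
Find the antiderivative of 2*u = u^2 + C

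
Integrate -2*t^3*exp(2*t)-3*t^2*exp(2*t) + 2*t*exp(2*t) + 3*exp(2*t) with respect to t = (-t^3 + t + 1)*exp(2*t) + C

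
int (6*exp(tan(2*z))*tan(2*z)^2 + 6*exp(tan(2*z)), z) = 3*exp(tan(2*z)) + C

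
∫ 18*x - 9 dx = 9*x^2 - 9*x + C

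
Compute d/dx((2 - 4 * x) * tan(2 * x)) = -8*x/cos(2*x)^2 - 4*tan(2*x) + 4/cos(2*x)^2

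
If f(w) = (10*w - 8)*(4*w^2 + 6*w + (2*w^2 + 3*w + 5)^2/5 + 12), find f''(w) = 160*w^3 + 1056*w^2/5 + 2364*w/5 + 416/5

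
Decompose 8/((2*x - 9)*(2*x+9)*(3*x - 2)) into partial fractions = -72/(713*(3*x - 2)) + 8/(279*(2*x + 9)) + 8/(207*(2*x - 9))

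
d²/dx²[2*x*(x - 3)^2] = 12*x - 24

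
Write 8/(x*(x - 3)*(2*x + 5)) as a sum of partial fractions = 32/(55*(2*x + 5)) + 8/(33*(x - 3)) - 8/(15*x)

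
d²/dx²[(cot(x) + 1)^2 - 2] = 6*cot(x)^4 + 4*cot(x)^3 + 8*cot(x)^2 + 4*cot(x) + 2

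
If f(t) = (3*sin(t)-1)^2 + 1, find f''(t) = 6*sin(t) + 18*cos(2*t)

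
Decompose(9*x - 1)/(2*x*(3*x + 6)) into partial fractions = 19/(12*(x + 2)) - 1/(12*x)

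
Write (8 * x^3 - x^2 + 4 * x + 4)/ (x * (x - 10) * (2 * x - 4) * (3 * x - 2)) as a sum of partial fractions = 29/(56*(3*x - 2)) - 9/(16*(x - 2)) + 993/(560*(x - 10)) - 1/(20*x)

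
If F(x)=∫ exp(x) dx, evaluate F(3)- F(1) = -E + exp(3)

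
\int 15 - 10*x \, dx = -5*x^2 + 15*x + C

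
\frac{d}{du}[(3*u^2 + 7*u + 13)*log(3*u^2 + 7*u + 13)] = 6*u*log(3*u^2 + 7*u + 13) + 6*u + 7*log(3*u^2 + 7*u + 13) + 7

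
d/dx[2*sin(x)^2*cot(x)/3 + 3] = 2*cos(2*x)/3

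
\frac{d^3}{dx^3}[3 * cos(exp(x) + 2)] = 3*(exp(2*x)*sin(exp(x) + 2) - 3*exp(x)*cos(exp(x) + 2) - sin(exp(x) + 2))*exp(x)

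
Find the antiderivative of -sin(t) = cos(t) + C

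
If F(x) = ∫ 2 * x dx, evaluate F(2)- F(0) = 4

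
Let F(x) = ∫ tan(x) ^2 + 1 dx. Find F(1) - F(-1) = 2*tan(1)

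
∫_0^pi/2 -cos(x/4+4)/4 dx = sin(4) - sin(pi/8 + 4)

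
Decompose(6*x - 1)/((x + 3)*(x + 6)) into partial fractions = 37/(3*(x + 6)) - 19/(3*(x + 3))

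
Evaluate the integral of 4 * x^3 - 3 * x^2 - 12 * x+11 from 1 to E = -10 + ((-2 + E)^2 + 1)*(1 + exp(2) + 3*E)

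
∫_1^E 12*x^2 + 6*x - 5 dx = -3 + (-1 + 4*E)*(-1 + E + exp(2))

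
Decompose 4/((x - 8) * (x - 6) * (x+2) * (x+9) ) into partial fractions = -4/(1785*(x + 9)) + 1/(140*(x + 2)) - 1/(60*(x - 6)) + 1/(85*(x - 8))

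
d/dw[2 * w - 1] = 2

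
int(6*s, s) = 3*s^2 + C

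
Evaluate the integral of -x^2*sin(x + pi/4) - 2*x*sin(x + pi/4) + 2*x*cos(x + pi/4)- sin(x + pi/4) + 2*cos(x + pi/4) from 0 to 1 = 4*cos(pi/4 + 1) - sqrt(2)/2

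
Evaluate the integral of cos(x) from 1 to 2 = -sin(1) + sin(2)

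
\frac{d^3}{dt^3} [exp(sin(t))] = -(sin(t) + 3)*exp(sin(t))*sin(t)*cos(t)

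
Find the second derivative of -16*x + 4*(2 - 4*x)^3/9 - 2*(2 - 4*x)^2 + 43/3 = 64/3 - 512*x/3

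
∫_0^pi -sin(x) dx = -2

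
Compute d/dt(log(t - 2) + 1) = 1/(t - 2)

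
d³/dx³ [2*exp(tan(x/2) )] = (tan(x/2)^6/4 + 3*tan(x/2)^5/2 + 9*tan(x/2)^4/4 + 3*tan(x/2)^3 + 11*tan(x/2)^2/4 + 3*tan(x/2)/2 + 3/4)*exp(tan(x/2))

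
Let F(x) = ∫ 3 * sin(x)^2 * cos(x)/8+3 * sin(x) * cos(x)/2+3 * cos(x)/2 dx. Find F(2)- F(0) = -1 + (sin(2)/2 + 1)^3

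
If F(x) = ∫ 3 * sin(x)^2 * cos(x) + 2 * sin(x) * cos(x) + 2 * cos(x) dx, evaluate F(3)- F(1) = -11*sin(1)/4 - cos(6)/2 + cos(2)/2 - sin(9)/4 + 3*sin(3)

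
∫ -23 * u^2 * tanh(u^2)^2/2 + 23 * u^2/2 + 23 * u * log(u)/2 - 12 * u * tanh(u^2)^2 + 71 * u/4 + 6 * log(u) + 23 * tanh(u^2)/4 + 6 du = (23*u/4 + 6)*(u*log(u) + tanh(u^2)) + C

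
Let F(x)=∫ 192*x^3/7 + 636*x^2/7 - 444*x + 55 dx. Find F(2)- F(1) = -2073/7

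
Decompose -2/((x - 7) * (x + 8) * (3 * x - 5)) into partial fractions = 9/(232*(3*x - 5)) - 2/(435*(x + 8)) - 1/(120*(x - 7))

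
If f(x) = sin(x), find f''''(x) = sin(x)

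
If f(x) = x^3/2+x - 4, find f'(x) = 3*x^2/2 + 1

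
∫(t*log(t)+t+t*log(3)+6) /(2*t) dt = (t + 6)*log(3*t)/2 + C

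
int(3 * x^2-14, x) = x^3 - 14*x + C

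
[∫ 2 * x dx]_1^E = -1 + exp(2)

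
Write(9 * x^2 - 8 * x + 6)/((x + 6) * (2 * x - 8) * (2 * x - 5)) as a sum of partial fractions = -169/(102*(2*x - 5)) + 189/(170*(x + 6)) + 59/(30*(x - 4))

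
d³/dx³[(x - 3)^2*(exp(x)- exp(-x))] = (x^2*exp(2*x) + x^2 - 12*x - 3*exp(2*x) + 33)*exp(-x)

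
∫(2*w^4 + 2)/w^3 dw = (w^4 - 1)/w^2 + C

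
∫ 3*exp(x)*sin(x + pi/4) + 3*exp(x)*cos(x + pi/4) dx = 3*exp(x)*sin(x + pi/4) + C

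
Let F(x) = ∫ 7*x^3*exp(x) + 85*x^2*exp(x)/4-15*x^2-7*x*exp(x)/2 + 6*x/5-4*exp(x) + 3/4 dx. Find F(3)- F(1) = -1237/10 - 13*E/4 + 717*exp(3)/4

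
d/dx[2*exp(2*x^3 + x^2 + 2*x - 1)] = 12*x^2*exp(2*x^3 + x^2 + 2*x - 1) + 4*x*exp(2*x^3 + x^2 + 2*x - 1) + 4*exp(2*x^3 + x^2 + 2*x - 1)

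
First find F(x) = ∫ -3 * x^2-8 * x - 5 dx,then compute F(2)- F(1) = -24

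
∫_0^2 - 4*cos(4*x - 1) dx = -sin(1) - sin(7)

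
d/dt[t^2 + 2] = 2*t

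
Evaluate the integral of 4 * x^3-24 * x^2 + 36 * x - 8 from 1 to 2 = 5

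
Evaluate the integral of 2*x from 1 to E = -1 + exp(2)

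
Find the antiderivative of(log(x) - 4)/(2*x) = (log(x) - 4)^2/4 + C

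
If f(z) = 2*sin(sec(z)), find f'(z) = 2*cos(sec(z))*tan(z)*sec(z)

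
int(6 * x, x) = 3*x^2 + C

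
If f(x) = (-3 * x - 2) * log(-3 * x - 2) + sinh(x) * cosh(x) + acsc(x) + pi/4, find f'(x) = -(3*x^2*sqrt(1 - 1/x^2)*log(-3*x - 2) - 2*x^2*sqrt(1 - 1/x^2)*cosh(x)^2 + 4*x^2*sqrt(1 - 1/x^2) + 1)/(x^2*sqrt(1 - 1/x^2))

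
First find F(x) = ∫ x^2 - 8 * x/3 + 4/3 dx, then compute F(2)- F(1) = -1/3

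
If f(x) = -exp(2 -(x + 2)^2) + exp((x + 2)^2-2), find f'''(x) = (8*x^3*exp(2*x^2 + 8*x + 4) + 8*x^3 + 48*x^2*exp(2*x^2 + 8*x + 4) + 48*x^2 + 108*x*exp(2*x^2 + 8*x + 4) + 84*x + 88*exp(2*x^2 + 8*x + 4) + 40)*exp(-x^2 - 4*x - 2)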